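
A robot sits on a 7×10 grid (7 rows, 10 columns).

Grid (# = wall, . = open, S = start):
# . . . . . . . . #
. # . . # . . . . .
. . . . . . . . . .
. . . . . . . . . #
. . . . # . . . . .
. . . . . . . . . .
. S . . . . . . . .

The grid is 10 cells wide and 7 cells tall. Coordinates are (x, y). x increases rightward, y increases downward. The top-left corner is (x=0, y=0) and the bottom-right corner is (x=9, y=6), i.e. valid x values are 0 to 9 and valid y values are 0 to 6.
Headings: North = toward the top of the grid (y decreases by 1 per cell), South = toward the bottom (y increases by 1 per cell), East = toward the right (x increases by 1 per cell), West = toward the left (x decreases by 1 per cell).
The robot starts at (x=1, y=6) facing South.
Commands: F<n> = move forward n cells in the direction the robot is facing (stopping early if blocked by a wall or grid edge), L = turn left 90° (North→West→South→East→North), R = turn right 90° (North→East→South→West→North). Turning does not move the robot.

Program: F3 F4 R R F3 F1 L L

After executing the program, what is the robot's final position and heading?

Start: (x=1, y=6), facing South
  F3: move forward 0/3 (blocked), now at (x=1, y=6)
  F4: move forward 0/4 (blocked), now at (x=1, y=6)
  R: turn right, now facing West
  R: turn right, now facing North
  F3: move forward 3, now at (x=1, y=3)
  F1: move forward 1, now at (x=1, y=2)
  L: turn left, now facing West
  L: turn left, now facing South
Final: (x=1, y=2), facing South

Answer: Final position: (x=1, y=2), facing South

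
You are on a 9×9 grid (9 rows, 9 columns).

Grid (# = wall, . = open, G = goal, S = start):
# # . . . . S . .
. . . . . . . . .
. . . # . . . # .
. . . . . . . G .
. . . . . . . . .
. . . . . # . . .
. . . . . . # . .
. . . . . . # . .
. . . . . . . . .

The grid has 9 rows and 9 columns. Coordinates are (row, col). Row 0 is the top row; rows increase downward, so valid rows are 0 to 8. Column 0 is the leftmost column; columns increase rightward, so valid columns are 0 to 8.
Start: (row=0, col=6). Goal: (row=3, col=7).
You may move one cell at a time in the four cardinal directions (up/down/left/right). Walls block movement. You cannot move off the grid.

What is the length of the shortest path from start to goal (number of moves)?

Answer: Shortest path length: 4

Derivation:
BFS from (row=0, col=6) until reaching (row=3, col=7):
  Distance 0: (row=0, col=6)
  Distance 1: (row=0, col=5), (row=0, col=7), (row=1, col=6)
  Distance 2: (row=0, col=4), (row=0, col=8), (row=1, col=5), (row=1, col=7), (row=2, col=6)
  Distance 3: (row=0, col=3), (row=1, col=4), (row=1, col=8), (row=2, col=5), (row=3, col=6)
  Distance 4: (row=0, col=2), (row=1, col=3), (row=2, col=4), (row=2, col=8), (row=3, col=5), (row=3, col=7), (row=4, col=6)  <- goal reached here
One shortest path (4 moves): (row=0, col=6) -> (row=1, col=6) -> (row=2, col=6) -> (row=3, col=6) -> (row=3, col=7)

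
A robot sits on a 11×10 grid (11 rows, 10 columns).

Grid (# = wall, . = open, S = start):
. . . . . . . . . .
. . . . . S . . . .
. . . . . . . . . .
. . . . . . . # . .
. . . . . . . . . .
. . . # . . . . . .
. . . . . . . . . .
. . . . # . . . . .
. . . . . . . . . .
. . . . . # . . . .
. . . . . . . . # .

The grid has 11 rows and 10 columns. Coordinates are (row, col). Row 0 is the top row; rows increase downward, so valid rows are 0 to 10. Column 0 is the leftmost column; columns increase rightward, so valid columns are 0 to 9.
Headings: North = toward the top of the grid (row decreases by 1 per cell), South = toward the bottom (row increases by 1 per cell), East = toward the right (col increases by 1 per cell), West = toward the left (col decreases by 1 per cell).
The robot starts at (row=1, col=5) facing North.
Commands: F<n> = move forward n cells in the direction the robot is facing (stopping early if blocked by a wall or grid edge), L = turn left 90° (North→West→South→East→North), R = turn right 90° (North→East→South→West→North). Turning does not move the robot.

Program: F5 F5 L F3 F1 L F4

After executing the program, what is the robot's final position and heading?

Answer: Final position: (row=4, col=1), facing South

Derivation:
Start: (row=1, col=5), facing North
  F5: move forward 1/5 (blocked), now at (row=0, col=5)
  F5: move forward 0/5 (blocked), now at (row=0, col=5)
  L: turn left, now facing West
  F3: move forward 3, now at (row=0, col=2)
  F1: move forward 1, now at (row=0, col=1)
  L: turn left, now facing South
  F4: move forward 4, now at (row=4, col=1)
Final: (row=4, col=1), facing South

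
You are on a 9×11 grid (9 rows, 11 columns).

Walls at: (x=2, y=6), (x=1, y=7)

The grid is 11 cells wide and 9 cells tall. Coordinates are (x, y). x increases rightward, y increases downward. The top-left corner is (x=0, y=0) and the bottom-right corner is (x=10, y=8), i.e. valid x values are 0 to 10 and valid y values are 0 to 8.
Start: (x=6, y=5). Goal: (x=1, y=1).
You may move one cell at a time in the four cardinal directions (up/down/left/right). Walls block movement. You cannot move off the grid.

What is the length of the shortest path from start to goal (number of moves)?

BFS from (x=6, y=5) until reaching (x=1, y=1):
  Distance 0: (x=6, y=5)
  Distance 1: (x=6, y=4), (x=5, y=5), (x=7, y=5), (x=6, y=6)
  Distance 2: (x=6, y=3), (x=5, y=4), (x=7, y=4), (x=4, y=5), (x=8, y=5), (x=5, y=6), (x=7, y=6), (x=6, y=7)
  Distance 3: (x=6, y=2), (x=5, y=3), (x=7, y=3), (x=4, y=4), (x=8, y=4), (x=3, y=5), (x=9, y=5), (x=4, y=6), (x=8, y=6), (x=5, y=7), (x=7, y=7), (x=6, y=8)
  Distance 4: (x=6, y=1), (x=5, y=2), (x=7, y=2), (x=4, y=3), (x=8, y=3), (x=3, y=4), (x=9, y=4), (x=2, y=5), (x=10, y=5), (x=3, y=6), (x=9, y=6), (x=4, y=7), (x=8, y=7), (x=5, y=8), (x=7, y=8)
  Distance 5: (x=6, y=0), (x=5, y=1), (x=7, y=1), (x=4, y=2), (x=8, y=2), (x=3, y=3), (x=9, y=3), (x=2, y=4), (x=10, y=4), (x=1, y=5), (x=10, y=6), (x=3, y=7), (x=9, y=7), (x=4, y=8), (x=8, y=8)
  Distance 6: (x=5, y=0), (x=7, y=0), (x=4, y=1), (x=8, y=1), (x=3, y=2), (x=9, y=2), (x=2, y=3), (x=10, y=3), (x=1, y=4), (x=0, y=5), (x=1, y=6), (x=2, y=7), (x=10, y=7), (x=3, y=8), (x=9, y=8)
  Distance 7: (x=4, y=0), (x=8, y=0), (x=3, y=1), (x=9, y=1), (x=2, y=2), (x=10, y=2), (x=1, y=3), (x=0, y=4), (x=0, y=6), (x=2, y=8), (x=10, y=8)
  Distance 8: (x=3, y=0), (x=9, y=0), (x=2, y=1), (x=10, y=1), (x=1, y=2), (x=0, y=3), (x=0, y=7), (x=1, y=8)
  Distance 9: (x=2, y=0), (x=10, y=0), (x=1, y=1), (x=0, y=2), (x=0, y=8)  <- goal reached here
One shortest path (9 moves): (x=6, y=5) -> (x=5, y=5) -> (x=4, y=5) -> (x=3, y=5) -> (x=2, y=5) -> (x=1, y=5) -> (x=1, y=4) -> (x=1, y=3) -> (x=1, y=2) -> (x=1, y=1)

Answer: Shortest path length: 9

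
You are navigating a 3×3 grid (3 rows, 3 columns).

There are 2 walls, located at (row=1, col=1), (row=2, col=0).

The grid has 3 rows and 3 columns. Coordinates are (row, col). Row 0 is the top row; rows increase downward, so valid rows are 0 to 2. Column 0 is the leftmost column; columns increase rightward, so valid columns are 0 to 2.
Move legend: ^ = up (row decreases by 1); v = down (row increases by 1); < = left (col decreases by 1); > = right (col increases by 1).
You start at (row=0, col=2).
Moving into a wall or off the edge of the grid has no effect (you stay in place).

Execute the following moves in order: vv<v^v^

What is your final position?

Answer: Final position: (row=2, col=1)

Derivation:
Start: (row=0, col=2)
  v (down): (row=0, col=2) -> (row=1, col=2)
  v (down): (row=1, col=2) -> (row=2, col=2)
  < (left): (row=2, col=2) -> (row=2, col=1)
  v (down): blocked, stay at (row=2, col=1)
  ^ (up): blocked, stay at (row=2, col=1)
  v (down): blocked, stay at (row=2, col=1)
  ^ (up): blocked, stay at (row=2, col=1)
Final: (row=2, col=1)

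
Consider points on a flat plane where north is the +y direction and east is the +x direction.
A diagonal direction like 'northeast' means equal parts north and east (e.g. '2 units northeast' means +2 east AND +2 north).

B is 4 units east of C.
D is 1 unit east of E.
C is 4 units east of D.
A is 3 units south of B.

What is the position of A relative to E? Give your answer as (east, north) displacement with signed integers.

Answer: A is at (east=9, north=-3) relative to E.

Derivation:
Place E at the origin (east=0, north=0).
  D is 1 unit east of E: delta (east=+1, north=+0); D at (east=1, north=0).
  C is 4 units east of D: delta (east=+4, north=+0); C at (east=5, north=0).
  B is 4 units east of C: delta (east=+4, north=+0); B at (east=9, north=0).
  A is 3 units south of B: delta (east=+0, north=-3); A at (east=9, north=-3).
Therefore A relative to E: (east=9, north=-3).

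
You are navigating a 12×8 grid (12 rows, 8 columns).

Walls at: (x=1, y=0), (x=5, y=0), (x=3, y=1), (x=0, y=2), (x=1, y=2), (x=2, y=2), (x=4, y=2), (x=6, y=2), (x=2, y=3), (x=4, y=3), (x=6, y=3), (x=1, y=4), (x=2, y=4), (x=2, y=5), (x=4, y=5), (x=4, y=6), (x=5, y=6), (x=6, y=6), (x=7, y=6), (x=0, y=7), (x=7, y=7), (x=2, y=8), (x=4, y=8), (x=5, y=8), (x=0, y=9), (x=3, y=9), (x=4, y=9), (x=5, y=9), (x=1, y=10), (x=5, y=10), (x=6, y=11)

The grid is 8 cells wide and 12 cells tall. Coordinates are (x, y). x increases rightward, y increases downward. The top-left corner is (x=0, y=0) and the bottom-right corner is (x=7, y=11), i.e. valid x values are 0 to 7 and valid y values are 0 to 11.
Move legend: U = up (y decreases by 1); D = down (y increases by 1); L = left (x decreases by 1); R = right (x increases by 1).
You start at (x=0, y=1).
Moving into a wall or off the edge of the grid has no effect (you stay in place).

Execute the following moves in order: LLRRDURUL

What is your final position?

Start: (x=0, y=1)
  L (left): blocked, stay at (x=0, y=1)
  L (left): blocked, stay at (x=0, y=1)
  R (right): (x=0, y=1) -> (x=1, y=1)
  R (right): (x=1, y=1) -> (x=2, y=1)
  D (down): blocked, stay at (x=2, y=1)
  U (up): (x=2, y=1) -> (x=2, y=0)
  R (right): (x=2, y=0) -> (x=3, y=0)
  U (up): blocked, stay at (x=3, y=0)
  L (left): (x=3, y=0) -> (x=2, y=0)
Final: (x=2, y=0)

Answer: Final position: (x=2, y=0)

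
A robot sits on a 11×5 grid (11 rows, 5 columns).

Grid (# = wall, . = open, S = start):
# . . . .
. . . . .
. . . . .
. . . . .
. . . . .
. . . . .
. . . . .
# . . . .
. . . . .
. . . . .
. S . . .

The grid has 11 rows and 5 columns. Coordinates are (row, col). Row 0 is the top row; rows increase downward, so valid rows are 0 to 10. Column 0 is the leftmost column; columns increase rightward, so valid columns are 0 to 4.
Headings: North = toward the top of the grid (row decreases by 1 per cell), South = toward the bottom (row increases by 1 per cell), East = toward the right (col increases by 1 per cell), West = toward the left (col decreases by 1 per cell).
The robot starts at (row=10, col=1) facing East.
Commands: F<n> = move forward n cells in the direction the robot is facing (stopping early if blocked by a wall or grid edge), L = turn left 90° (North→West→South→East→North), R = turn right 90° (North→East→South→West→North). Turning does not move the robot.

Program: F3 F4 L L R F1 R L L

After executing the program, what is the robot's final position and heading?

Answer: Final position: (row=9, col=4), facing West

Derivation:
Start: (row=10, col=1), facing East
  F3: move forward 3, now at (row=10, col=4)
  F4: move forward 0/4 (blocked), now at (row=10, col=4)
  L: turn left, now facing North
  L: turn left, now facing West
  R: turn right, now facing North
  F1: move forward 1, now at (row=9, col=4)
  R: turn right, now facing East
  L: turn left, now facing North
  L: turn left, now facing West
Final: (row=9, col=4), facing West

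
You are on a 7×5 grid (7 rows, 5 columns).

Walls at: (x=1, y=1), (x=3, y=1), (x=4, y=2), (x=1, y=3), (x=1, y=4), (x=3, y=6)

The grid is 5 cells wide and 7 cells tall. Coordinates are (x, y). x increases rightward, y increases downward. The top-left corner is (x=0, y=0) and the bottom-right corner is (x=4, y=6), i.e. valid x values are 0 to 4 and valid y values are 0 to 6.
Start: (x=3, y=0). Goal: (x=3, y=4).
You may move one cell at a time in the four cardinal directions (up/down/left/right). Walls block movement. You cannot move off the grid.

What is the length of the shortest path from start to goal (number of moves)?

BFS from (x=3, y=0) until reaching (x=3, y=4):
  Distance 0: (x=3, y=0)
  Distance 1: (x=2, y=0), (x=4, y=0)
  Distance 2: (x=1, y=0), (x=2, y=1), (x=4, y=1)
  Distance 3: (x=0, y=0), (x=2, y=2)
  Distance 4: (x=0, y=1), (x=1, y=2), (x=3, y=2), (x=2, y=3)
  Distance 5: (x=0, y=2), (x=3, y=3), (x=2, y=4)
  Distance 6: (x=0, y=3), (x=4, y=3), (x=3, y=4), (x=2, y=5)  <- goal reached here
One shortest path (6 moves): (x=3, y=0) -> (x=2, y=0) -> (x=2, y=1) -> (x=2, y=2) -> (x=3, y=2) -> (x=3, y=3) -> (x=3, y=4)

Answer: Shortest path length: 6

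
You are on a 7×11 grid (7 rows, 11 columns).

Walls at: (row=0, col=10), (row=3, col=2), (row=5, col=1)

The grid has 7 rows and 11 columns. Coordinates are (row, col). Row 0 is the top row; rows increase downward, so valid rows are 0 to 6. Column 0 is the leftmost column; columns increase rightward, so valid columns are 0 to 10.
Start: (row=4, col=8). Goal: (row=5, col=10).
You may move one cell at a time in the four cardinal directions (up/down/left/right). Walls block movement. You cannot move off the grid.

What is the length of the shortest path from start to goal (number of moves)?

BFS from (row=4, col=8) until reaching (row=5, col=10):
  Distance 0: (row=4, col=8)
  Distance 1: (row=3, col=8), (row=4, col=7), (row=4, col=9), (row=5, col=8)
  Distance 2: (row=2, col=8), (row=3, col=7), (row=3, col=9), (row=4, col=6), (row=4, col=10), (row=5, col=7), (row=5, col=9), (row=6, col=8)
  Distance 3: (row=1, col=8), (row=2, col=7), (row=2, col=9), (row=3, col=6), (row=3, col=10), (row=4, col=5), (row=5, col=6), (row=5, col=10), (row=6, col=7), (row=6, col=9)  <- goal reached here
One shortest path (3 moves): (row=4, col=8) -> (row=4, col=9) -> (row=4, col=10) -> (row=5, col=10)

Answer: Shortest path length: 3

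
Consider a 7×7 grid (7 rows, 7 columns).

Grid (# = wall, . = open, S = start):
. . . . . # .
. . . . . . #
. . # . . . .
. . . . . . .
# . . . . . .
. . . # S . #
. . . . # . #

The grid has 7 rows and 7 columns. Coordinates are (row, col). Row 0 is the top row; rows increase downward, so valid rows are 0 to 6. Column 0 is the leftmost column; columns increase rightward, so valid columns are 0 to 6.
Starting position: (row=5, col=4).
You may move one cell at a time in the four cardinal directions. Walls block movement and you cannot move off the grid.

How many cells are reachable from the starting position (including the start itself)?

BFS flood-fill from (row=5, col=4):
  Distance 0: (row=5, col=4)
  Distance 1: (row=4, col=4), (row=5, col=5)
  Distance 2: (row=3, col=4), (row=4, col=3), (row=4, col=5), (row=6, col=5)
  Distance 3: (row=2, col=4), (row=3, col=3), (row=3, col=5), (row=4, col=2), (row=4, col=6)
  Distance 4: (row=1, col=4), (row=2, col=3), (row=2, col=5), (row=3, col=2), (row=3, col=6), (row=4, col=1), (row=5, col=2)
  Distance 5: (row=0, col=4), (row=1, col=3), (row=1, col=5), (row=2, col=6), (row=3, col=1), (row=5, col=1), (row=6, col=2)
  Distance 6: (row=0, col=3), (row=1, col=2), (row=2, col=1), (row=3, col=0), (row=5, col=0), (row=6, col=1), (row=6, col=3)
  Distance 7: (row=0, col=2), (row=1, col=1), (row=2, col=0), (row=6, col=0)
  Distance 8: (row=0, col=1), (row=1, col=0)
  Distance 9: (row=0, col=0)
Total reachable: 40 (grid has 41 open cells total)

Answer: Reachable cells: 40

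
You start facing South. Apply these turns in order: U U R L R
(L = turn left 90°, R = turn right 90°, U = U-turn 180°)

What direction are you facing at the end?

Start: South
  U (U-turn (180°)) -> North
  U (U-turn (180°)) -> South
  R (right (90° clockwise)) -> West
  L (left (90° counter-clockwise)) -> South
  R (right (90° clockwise)) -> West
Final: West

Answer: Final heading: West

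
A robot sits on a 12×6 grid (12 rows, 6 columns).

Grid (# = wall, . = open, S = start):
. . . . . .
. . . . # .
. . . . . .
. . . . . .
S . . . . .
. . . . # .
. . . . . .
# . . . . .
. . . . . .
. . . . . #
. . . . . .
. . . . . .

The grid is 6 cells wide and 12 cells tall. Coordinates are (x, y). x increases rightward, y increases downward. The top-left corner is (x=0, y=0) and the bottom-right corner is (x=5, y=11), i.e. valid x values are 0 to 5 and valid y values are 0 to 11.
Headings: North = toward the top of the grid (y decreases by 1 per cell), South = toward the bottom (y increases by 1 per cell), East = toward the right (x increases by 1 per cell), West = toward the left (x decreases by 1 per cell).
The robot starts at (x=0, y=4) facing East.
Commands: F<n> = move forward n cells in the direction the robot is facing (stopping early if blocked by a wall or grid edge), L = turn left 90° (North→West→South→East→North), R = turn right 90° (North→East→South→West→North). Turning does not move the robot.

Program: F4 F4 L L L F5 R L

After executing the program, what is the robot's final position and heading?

Answer: Final position: (x=5, y=8), facing South

Derivation:
Start: (x=0, y=4), facing East
  F4: move forward 4, now at (x=4, y=4)
  F4: move forward 1/4 (blocked), now at (x=5, y=4)
  L: turn left, now facing North
  L: turn left, now facing West
  L: turn left, now facing South
  F5: move forward 4/5 (blocked), now at (x=5, y=8)
  R: turn right, now facing West
  L: turn left, now facing South
Final: (x=5, y=8), facing South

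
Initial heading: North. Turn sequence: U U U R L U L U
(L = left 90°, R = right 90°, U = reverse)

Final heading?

Answer: Final heading: East

Derivation:
Start: North
  U (U-turn (180°)) -> South
  U (U-turn (180°)) -> North
  U (U-turn (180°)) -> South
  R (right (90° clockwise)) -> West
  L (left (90° counter-clockwise)) -> South
  U (U-turn (180°)) -> North
  L (left (90° counter-clockwise)) -> West
  U (U-turn (180°)) -> East
Final: East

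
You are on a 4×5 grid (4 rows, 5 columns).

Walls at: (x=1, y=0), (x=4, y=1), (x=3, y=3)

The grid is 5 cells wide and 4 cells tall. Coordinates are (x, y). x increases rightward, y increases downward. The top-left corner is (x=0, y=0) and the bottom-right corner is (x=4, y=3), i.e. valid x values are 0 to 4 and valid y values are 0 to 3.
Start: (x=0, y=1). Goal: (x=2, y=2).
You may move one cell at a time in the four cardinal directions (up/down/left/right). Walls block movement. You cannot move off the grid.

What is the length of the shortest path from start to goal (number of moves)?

BFS from (x=0, y=1) until reaching (x=2, y=2):
  Distance 0: (x=0, y=1)
  Distance 1: (x=0, y=0), (x=1, y=1), (x=0, y=2)
  Distance 2: (x=2, y=1), (x=1, y=2), (x=0, y=3)
  Distance 3: (x=2, y=0), (x=3, y=1), (x=2, y=2), (x=1, y=3)  <- goal reached here
One shortest path (3 moves): (x=0, y=1) -> (x=1, y=1) -> (x=2, y=1) -> (x=2, y=2)

Answer: Shortest path length: 3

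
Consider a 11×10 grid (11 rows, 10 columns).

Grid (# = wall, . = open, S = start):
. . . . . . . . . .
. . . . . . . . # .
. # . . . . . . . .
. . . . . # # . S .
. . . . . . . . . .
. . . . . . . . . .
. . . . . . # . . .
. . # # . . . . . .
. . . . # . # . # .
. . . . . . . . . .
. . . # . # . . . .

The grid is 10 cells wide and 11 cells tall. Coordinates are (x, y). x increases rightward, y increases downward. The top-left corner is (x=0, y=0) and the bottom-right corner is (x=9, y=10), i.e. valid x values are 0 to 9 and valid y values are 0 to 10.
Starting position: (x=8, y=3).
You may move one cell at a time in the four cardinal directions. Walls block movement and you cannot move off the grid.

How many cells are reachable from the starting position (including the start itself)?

BFS flood-fill from (x=8, y=3):
  Distance 0: (x=8, y=3)
  Distance 1: (x=8, y=2), (x=7, y=3), (x=9, y=3), (x=8, y=4)
  Distance 2: (x=7, y=2), (x=9, y=2), (x=7, y=4), (x=9, y=4), (x=8, y=5)
  Distance 3: (x=7, y=1), (x=9, y=1), (x=6, y=2), (x=6, y=4), (x=7, y=5), (x=9, y=5), (x=8, y=6)
  Distance 4: (x=7, y=0), (x=9, y=0), (x=6, y=1), (x=5, y=2), (x=5, y=4), (x=6, y=5), (x=7, y=6), (x=9, y=6), (x=8, y=7)
  Distance 5: (x=6, y=0), (x=8, y=0), (x=5, y=1), (x=4, y=2), (x=4, y=4), (x=5, y=5), (x=7, y=7), (x=9, y=7)
  Distance 6: (x=5, y=0), (x=4, y=1), (x=3, y=2), (x=4, y=3), (x=3, y=4), (x=4, y=5), (x=5, y=6), (x=6, y=7), (x=7, y=8), (x=9, y=8)
  Distance 7: (x=4, y=0), (x=3, y=1), (x=2, y=2), (x=3, y=3), (x=2, y=4), (x=3, y=5), (x=4, y=6), (x=5, y=7), (x=7, y=9), (x=9, y=9)
  Distance 8: (x=3, y=0), (x=2, y=1), (x=2, y=3), (x=1, y=4), (x=2, y=5), (x=3, y=6), (x=4, y=7), (x=5, y=8), (x=6, y=9), (x=8, y=9), (x=7, y=10), (x=9, y=10)
  Distance 9: (x=2, y=0), (x=1, y=1), (x=1, y=3), (x=0, y=4), (x=1, y=5), (x=2, y=6), (x=5, y=9), (x=6, y=10), (x=8, y=10)
  Distance 10: (x=1, y=0), (x=0, y=1), (x=0, y=3), (x=0, y=5), (x=1, y=6), (x=4, y=9)
  Distance 11: (x=0, y=0), (x=0, y=2), (x=0, y=6), (x=1, y=7), (x=3, y=9), (x=4, y=10)
  Distance 12: (x=0, y=7), (x=1, y=8), (x=3, y=8), (x=2, y=9)
  Distance 13: (x=0, y=8), (x=2, y=8), (x=1, y=9), (x=2, y=10)
  Distance 14: (x=0, y=9), (x=1, y=10)
  Distance 15: (x=0, y=10)
Total reachable: 98 (grid has 98 open cells total)

Answer: Reachable cells: 98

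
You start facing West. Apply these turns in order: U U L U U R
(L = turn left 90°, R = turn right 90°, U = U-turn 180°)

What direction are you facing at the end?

Start: West
  U (U-turn (180°)) -> East
  U (U-turn (180°)) -> West
  L (left (90° counter-clockwise)) -> South
  U (U-turn (180°)) -> North
  U (U-turn (180°)) -> South
  R (right (90° clockwise)) -> West
Final: West

Answer: Final heading: West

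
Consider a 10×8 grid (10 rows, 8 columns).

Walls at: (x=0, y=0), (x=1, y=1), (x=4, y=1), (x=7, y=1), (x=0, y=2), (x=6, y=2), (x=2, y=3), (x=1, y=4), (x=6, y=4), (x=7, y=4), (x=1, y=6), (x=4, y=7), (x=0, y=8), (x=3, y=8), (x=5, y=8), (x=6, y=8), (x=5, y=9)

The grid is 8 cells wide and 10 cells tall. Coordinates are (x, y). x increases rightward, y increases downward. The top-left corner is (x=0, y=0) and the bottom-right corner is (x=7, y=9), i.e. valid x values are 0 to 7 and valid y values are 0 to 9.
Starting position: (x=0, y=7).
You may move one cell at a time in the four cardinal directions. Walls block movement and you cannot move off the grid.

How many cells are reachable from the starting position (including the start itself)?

BFS flood-fill from (x=0, y=7):
  Distance 0: (x=0, y=7)
  Distance 1: (x=0, y=6), (x=1, y=7)
  Distance 2: (x=0, y=5), (x=2, y=7), (x=1, y=8)
  Distance 3: (x=0, y=4), (x=1, y=5), (x=2, y=6), (x=3, y=7), (x=2, y=8), (x=1, y=9)
  Distance 4: (x=0, y=3), (x=2, y=5), (x=3, y=6), (x=0, y=9), (x=2, y=9)
  Distance 5: (x=1, y=3), (x=2, y=4), (x=3, y=5), (x=4, y=6), (x=3, y=9)
  Distance 6: (x=1, y=2), (x=3, y=4), (x=4, y=5), (x=5, y=6), (x=4, y=9)
  Distance 7: (x=2, y=2), (x=3, y=3), (x=4, y=4), (x=5, y=5), (x=6, y=6), (x=5, y=7), (x=4, y=8)
  Distance 8: (x=2, y=1), (x=3, y=2), (x=4, y=3), (x=5, y=4), (x=6, y=5), (x=7, y=6), (x=6, y=7)
  Distance 9: (x=2, y=0), (x=3, y=1), (x=4, y=2), (x=5, y=3), (x=7, y=5), (x=7, y=7)
  Distance 10: (x=1, y=0), (x=3, y=0), (x=5, y=2), (x=6, y=3), (x=7, y=8)
  Distance 11: (x=4, y=0), (x=5, y=1), (x=7, y=3), (x=7, y=9)
  Distance 12: (x=5, y=0), (x=6, y=1), (x=7, y=2), (x=6, y=9)
  Distance 13: (x=6, y=0)
  Distance 14: (x=7, y=0)
Total reachable: 62 (grid has 63 open cells total)

Answer: Reachable cells: 62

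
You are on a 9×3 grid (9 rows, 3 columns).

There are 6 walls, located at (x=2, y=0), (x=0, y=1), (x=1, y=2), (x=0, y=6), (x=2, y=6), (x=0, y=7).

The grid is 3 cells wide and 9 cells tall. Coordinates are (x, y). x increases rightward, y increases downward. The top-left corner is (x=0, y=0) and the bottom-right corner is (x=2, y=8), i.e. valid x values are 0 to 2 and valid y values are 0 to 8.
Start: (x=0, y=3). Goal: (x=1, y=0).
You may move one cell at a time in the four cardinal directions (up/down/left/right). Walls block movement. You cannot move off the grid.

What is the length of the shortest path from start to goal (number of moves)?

Answer: Shortest path length: 6

Derivation:
BFS from (x=0, y=3) until reaching (x=1, y=0):
  Distance 0: (x=0, y=3)
  Distance 1: (x=0, y=2), (x=1, y=3), (x=0, y=4)
  Distance 2: (x=2, y=3), (x=1, y=4), (x=0, y=5)
  Distance 3: (x=2, y=2), (x=2, y=4), (x=1, y=5)
  Distance 4: (x=2, y=1), (x=2, y=5), (x=1, y=6)
  Distance 5: (x=1, y=1), (x=1, y=7)
  Distance 6: (x=1, y=0), (x=2, y=7), (x=1, y=8)  <- goal reached here
One shortest path (6 moves): (x=0, y=3) -> (x=1, y=3) -> (x=2, y=3) -> (x=2, y=2) -> (x=2, y=1) -> (x=1, y=1) -> (x=1, y=0)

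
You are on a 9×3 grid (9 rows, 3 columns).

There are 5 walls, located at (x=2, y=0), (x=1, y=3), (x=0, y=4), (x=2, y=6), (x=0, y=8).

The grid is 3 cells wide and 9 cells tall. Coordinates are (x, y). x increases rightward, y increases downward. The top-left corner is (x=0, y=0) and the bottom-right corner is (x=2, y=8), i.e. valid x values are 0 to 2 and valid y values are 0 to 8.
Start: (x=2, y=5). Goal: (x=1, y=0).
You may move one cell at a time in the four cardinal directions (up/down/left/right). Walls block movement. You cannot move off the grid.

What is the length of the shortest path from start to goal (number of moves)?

BFS from (x=2, y=5) until reaching (x=1, y=0):
  Distance 0: (x=2, y=5)
  Distance 1: (x=2, y=4), (x=1, y=5)
  Distance 2: (x=2, y=3), (x=1, y=4), (x=0, y=5), (x=1, y=6)
  Distance 3: (x=2, y=2), (x=0, y=6), (x=1, y=7)
  Distance 4: (x=2, y=1), (x=1, y=2), (x=0, y=7), (x=2, y=7), (x=1, y=8)
  Distance 5: (x=1, y=1), (x=0, y=2), (x=2, y=8)
  Distance 6: (x=1, y=0), (x=0, y=1), (x=0, y=3)  <- goal reached here
One shortest path (6 moves): (x=2, y=5) -> (x=2, y=4) -> (x=2, y=3) -> (x=2, y=2) -> (x=1, y=2) -> (x=1, y=1) -> (x=1, y=0)

Answer: Shortest path length: 6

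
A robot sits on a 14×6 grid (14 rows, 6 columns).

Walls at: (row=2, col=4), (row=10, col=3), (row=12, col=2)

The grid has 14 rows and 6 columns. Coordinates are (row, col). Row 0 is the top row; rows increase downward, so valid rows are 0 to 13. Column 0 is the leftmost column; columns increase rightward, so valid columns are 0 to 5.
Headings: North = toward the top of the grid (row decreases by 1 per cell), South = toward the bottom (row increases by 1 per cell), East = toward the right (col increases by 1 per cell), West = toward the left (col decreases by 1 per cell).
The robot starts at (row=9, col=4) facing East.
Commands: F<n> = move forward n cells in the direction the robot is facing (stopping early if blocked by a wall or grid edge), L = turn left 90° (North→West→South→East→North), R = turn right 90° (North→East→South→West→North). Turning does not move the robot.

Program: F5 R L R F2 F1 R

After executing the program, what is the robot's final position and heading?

Answer: Final position: (row=12, col=5), facing West

Derivation:
Start: (row=9, col=4), facing East
  F5: move forward 1/5 (blocked), now at (row=9, col=5)
  R: turn right, now facing South
  L: turn left, now facing East
  R: turn right, now facing South
  F2: move forward 2, now at (row=11, col=5)
  F1: move forward 1, now at (row=12, col=5)
  R: turn right, now facing West
Final: (row=12, col=5), facing West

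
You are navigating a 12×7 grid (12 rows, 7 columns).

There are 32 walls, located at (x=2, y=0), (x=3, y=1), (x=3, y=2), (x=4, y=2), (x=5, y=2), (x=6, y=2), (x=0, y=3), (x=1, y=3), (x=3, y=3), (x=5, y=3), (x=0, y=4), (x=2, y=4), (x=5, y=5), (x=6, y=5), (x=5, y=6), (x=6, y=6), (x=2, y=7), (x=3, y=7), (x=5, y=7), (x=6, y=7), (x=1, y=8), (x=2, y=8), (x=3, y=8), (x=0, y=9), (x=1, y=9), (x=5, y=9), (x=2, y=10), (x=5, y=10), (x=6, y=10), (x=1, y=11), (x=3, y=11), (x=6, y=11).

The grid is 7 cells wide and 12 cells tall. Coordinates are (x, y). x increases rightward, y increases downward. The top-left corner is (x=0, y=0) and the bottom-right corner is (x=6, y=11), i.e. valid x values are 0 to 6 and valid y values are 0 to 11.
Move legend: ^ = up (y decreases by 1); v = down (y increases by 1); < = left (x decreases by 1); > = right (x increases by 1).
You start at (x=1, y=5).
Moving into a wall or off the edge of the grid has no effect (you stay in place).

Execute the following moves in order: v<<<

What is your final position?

Answer: Final position: (x=0, y=6)

Derivation:
Start: (x=1, y=5)
  v (down): (x=1, y=5) -> (x=1, y=6)
  < (left): (x=1, y=6) -> (x=0, y=6)
  < (left): blocked, stay at (x=0, y=6)
  < (left): blocked, stay at (x=0, y=6)
Final: (x=0, y=6)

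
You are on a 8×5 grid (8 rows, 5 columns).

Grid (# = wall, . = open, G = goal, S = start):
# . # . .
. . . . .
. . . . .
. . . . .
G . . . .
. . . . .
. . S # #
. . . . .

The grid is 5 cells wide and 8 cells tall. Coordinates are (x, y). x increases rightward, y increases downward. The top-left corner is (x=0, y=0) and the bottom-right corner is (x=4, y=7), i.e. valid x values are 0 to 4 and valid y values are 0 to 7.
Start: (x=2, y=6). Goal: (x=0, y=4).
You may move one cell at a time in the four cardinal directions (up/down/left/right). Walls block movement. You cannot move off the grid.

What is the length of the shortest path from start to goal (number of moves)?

BFS from (x=2, y=6) until reaching (x=0, y=4):
  Distance 0: (x=2, y=6)
  Distance 1: (x=2, y=5), (x=1, y=6), (x=2, y=7)
  Distance 2: (x=2, y=4), (x=1, y=5), (x=3, y=5), (x=0, y=6), (x=1, y=7), (x=3, y=7)
  Distance 3: (x=2, y=3), (x=1, y=4), (x=3, y=4), (x=0, y=5), (x=4, y=5), (x=0, y=7), (x=4, y=7)
  Distance 4: (x=2, y=2), (x=1, y=3), (x=3, y=3), (x=0, y=4), (x=4, y=4)  <- goal reached here
One shortest path (4 moves): (x=2, y=6) -> (x=1, y=6) -> (x=0, y=6) -> (x=0, y=5) -> (x=0, y=4)

Answer: Shortest path length: 4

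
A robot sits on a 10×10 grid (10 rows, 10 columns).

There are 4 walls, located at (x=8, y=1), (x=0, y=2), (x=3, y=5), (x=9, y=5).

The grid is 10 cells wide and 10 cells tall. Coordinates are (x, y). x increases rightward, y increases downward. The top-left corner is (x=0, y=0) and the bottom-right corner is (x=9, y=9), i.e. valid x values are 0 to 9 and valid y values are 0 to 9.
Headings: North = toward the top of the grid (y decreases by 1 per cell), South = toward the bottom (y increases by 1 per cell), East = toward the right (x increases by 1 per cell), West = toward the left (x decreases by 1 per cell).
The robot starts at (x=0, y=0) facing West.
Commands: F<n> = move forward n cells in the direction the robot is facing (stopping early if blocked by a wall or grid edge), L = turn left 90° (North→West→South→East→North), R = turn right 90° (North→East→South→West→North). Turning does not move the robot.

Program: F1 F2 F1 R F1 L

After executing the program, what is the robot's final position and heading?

Answer: Final position: (x=0, y=0), facing West

Derivation:
Start: (x=0, y=0), facing West
  F1: move forward 0/1 (blocked), now at (x=0, y=0)
  F2: move forward 0/2 (blocked), now at (x=0, y=0)
  F1: move forward 0/1 (blocked), now at (x=0, y=0)
  R: turn right, now facing North
  F1: move forward 0/1 (blocked), now at (x=0, y=0)
  L: turn left, now facing West
Final: (x=0, y=0), facing West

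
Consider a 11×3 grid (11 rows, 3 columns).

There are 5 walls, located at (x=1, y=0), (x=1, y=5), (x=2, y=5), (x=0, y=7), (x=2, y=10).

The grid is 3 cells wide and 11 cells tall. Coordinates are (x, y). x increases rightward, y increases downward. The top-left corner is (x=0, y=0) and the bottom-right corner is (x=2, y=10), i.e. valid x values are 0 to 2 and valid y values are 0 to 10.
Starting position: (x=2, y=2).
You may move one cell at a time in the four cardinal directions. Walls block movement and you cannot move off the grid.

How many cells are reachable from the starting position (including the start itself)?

Answer: Reachable cells: 28

Derivation:
BFS flood-fill from (x=2, y=2):
  Distance 0: (x=2, y=2)
  Distance 1: (x=2, y=1), (x=1, y=2), (x=2, y=3)
  Distance 2: (x=2, y=0), (x=1, y=1), (x=0, y=2), (x=1, y=3), (x=2, y=4)
  Distance 3: (x=0, y=1), (x=0, y=3), (x=1, y=4)
  Distance 4: (x=0, y=0), (x=0, y=4)
  Distance 5: (x=0, y=5)
  Distance 6: (x=0, y=6)
  Distance 7: (x=1, y=6)
  Distance 8: (x=2, y=6), (x=1, y=7)
  Distance 9: (x=2, y=7), (x=1, y=8)
  Distance 10: (x=0, y=8), (x=2, y=8), (x=1, y=9)
  Distance 11: (x=0, y=9), (x=2, y=9), (x=1, y=10)
  Distance 12: (x=0, y=10)
Total reachable: 28 (grid has 28 open cells total)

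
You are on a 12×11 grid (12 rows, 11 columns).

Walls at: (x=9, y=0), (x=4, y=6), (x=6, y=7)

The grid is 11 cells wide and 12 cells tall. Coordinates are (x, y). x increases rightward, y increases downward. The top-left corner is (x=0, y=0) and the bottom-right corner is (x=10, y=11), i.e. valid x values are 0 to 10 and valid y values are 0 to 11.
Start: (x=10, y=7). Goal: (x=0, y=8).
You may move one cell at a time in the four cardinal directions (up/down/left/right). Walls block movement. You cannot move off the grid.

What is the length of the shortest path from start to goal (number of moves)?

BFS from (x=10, y=7) until reaching (x=0, y=8):
  Distance 0: (x=10, y=7)
  Distance 1: (x=10, y=6), (x=9, y=7), (x=10, y=8)
  Distance 2: (x=10, y=5), (x=9, y=6), (x=8, y=7), (x=9, y=8), (x=10, y=9)
  Distance 3: (x=10, y=4), (x=9, y=5), (x=8, y=6), (x=7, y=7), (x=8, y=8), (x=9, y=9), (x=10, y=10)
  Distance 4: (x=10, y=3), (x=9, y=4), (x=8, y=5), (x=7, y=6), (x=7, y=8), (x=8, y=9), (x=9, y=10), (x=10, y=11)
  Distance 5: (x=10, y=2), (x=9, y=3), (x=8, y=4), (x=7, y=5), (x=6, y=6), (x=6, y=8), (x=7, y=9), (x=8, y=10), (x=9, y=11)
  Distance 6: (x=10, y=1), (x=9, y=2), (x=8, y=3), (x=7, y=4), (x=6, y=5), (x=5, y=6), (x=5, y=8), (x=6, y=9), (x=7, y=10), (x=8, y=11)
  Distance 7: (x=10, y=0), (x=9, y=1), (x=8, y=2), (x=7, y=3), (x=6, y=4), (x=5, y=5), (x=5, y=7), (x=4, y=8), (x=5, y=9), (x=6, y=10), (x=7, y=11)
  Distance 8: (x=8, y=1), (x=7, y=2), (x=6, y=3), (x=5, y=4), (x=4, y=5), (x=4, y=7), (x=3, y=8), (x=4, y=9), (x=5, y=10), (x=6, y=11)
  Distance 9: (x=8, y=0), (x=7, y=1), (x=6, y=2), (x=5, y=3), (x=4, y=4), (x=3, y=5), (x=3, y=7), (x=2, y=8), (x=3, y=9), (x=4, y=10), (x=5, y=11)
  Distance 10: (x=7, y=0), (x=6, y=1), (x=5, y=2), (x=4, y=3), (x=3, y=4), (x=2, y=5), (x=3, y=6), (x=2, y=7), (x=1, y=8), (x=2, y=9), (x=3, y=10), (x=4, y=11)
  Distance 11: (x=6, y=0), (x=5, y=1), (x=4, y=2), (x=3, y=3), (x=2, y=4), (x=1, y=5), (x=2, y=6), (x=1, y=7), (x=0, y=8), (x=1, y=9), (x=2, y=10), (x=3, y=11)  <- goal reached here
One shortest path (11 moves): (x=10, y=7) -> (x=9, y=7) -> (x=8, y=7) -> (x=7, y=7) -> (x=7, y=8) -> (x=6, y=8) -> (x=5, y=8) -> (x=4, y=8) -> (x=3, y=8) -> (x=2, y=8) -> (x=1, y=8) -> (x=0, y=8)

Answer: Shortest path length: 11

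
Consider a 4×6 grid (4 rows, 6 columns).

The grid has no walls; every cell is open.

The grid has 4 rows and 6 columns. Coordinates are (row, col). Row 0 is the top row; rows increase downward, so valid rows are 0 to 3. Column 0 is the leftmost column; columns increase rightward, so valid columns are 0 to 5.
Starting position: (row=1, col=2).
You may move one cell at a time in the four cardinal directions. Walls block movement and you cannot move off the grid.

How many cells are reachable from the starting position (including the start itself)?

BFS flood-fill from (row=1, col=2):
  Distance 0: (row=1, col=2)
  Distance 1: (row=0, col=2), (row=1, col=1), (row=1, col=3), (row=2, col=2)
  Distance 2: (row=0, col=1), (row=0, col=3), (row=1, col=0), (row=1, col=4), (row=2, col=1), (row=2, col=3), (row=3, col=2)
  Distance 3: (row=0, col=0), (row=0, col=4), (row=1, col=5), (row=2, col=0), (row=2, col=4), (row=3, col=1), (row=3, col=3)
  Distance 4: (row=0, col=5), (row=2, col=5), (row=3, col=0), (row=3, col=4)
  Distance 5: (row=3, col=5)
Total reachable: 24 (grid has 24 open cells total)

Answer: Reachable cells: 24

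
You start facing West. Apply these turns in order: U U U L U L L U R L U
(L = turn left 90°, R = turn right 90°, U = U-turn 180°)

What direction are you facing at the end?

Answer: Final heading: North

Derivation:
Start: West
  U (U-turn (180°)) -> East
  U (U-turn (180°)) -> West
  U (U-turn (180°)) -> East
  L (left (90° counter-clockwise)) -> North
  U (U-turn (180°)) -> South
  L (left (90° counter-clockwise)) -> East
  L (left (90° counter-clockwise)) -> North
  U (U-turn (180°)) -> South
  R (right (90° clockwise)) -> West
  L (left (90° counter-clockwise)) -> South
  U (U-turn (180°)) -> North
Final: North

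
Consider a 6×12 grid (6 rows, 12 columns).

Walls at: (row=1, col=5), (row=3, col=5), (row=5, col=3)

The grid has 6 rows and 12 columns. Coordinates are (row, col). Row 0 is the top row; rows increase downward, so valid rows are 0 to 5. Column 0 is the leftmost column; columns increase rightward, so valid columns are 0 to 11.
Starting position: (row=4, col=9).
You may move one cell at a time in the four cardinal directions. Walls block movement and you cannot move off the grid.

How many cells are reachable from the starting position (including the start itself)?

Answer: Reachable cells: 69

Derivation:
BFS flood-fill from (row=4, col=9):
  Distance 0: (row=4, col=9)
  Distance 1: (row=3, col=9), (row=4, col=8), (row=4, col=10), (row=5, col=9)
  Distance 2: (row=2, col=9), (row=3, col=8), (row=3, col=10), (row=4, col=7), (row=4, col=11), (row=5, col=8), (row=5, col=10)
  Distance 3: (row=1, col=9), (row=2, col=8), (row=2, col=10), (row=3, col=7), (row=3, col=11), (row=4, col=6), (row=5, col=7), (row=5, col=11)
  Distance 4: (row=0, col=9), (row=1, col=8), (row=1, col=10), (row=2, col=7), (row=2, col=11), (row=3, col=6), (row=4, col=5), (row=5, col=6)
  Distance 5: (row=0, col=8), (row=0, col=10), (row=1, col=7), (row=1, col=11), (row=2, col=6), (row=4, col=4), (row=5, col=5)
  Distance 6: (row=0, col=7), (row=0, col=11), (row=1, col=6), (row=2, col=5), (row=3, col=4), (row=4, col=3), (row=5, col=4)
  Distance 7: (row=0, col=6), (row=2, col=4), (row=3, col=3), (row=4, col=2)
  Distance 8: (row=0, col=5), (row=1, col=4), (row=2, col=3), (row=3, col=2), (row=4, col=1), (row=5, col=2)
  Distance 9: (row=0, col=4), (row=1, col=3), (row=2, col=2), (row=3, col=1), (row=4, col=0), (row=5, col=1)
  Distance 10: (row=0, col=3), (row=1, col=2), (row=2, col=1), (row=3, col=0), (row=5, col=0)
  Distance 11: (row=0, col=2), (row=1, col=1), (row=2, col=0)
  Distance 12: (row=0, col=1), (row=1, col=0)
  Distance 13: (row=0, col=0)
Total reachable: 69 (grid has 69 open cells total)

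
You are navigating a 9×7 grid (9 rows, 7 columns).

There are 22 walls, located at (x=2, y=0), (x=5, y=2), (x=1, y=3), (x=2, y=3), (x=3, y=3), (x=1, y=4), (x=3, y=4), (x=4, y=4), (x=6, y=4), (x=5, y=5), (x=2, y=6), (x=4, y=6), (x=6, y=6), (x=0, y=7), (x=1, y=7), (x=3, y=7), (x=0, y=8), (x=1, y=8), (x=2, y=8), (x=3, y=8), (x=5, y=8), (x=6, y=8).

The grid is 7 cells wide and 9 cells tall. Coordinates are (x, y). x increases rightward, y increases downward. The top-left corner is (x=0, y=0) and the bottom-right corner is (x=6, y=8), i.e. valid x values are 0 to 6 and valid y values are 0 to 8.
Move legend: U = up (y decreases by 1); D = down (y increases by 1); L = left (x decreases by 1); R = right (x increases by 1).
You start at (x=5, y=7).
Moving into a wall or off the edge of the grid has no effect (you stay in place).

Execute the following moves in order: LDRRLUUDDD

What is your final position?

Start: (x=5, y=7)
  L (left): (x=5, y=7) -> (x=4, y=7)
  D (down): (x=4, y=7) -> (x=4, y=8)
  R (right): blocked, stay at (x=4, y=8)
  R (right): blocked, stay at (x=4, y=8)
  L (left): blocked, stay at (x=4, y=8)
  U (up): (x=4, y=8) -> (x=4, y=7)
  U (up): blocked, stay at (x=4, y=7)
  D (down): (x=4, y=7) -> (x=4, y=8)
  D (down): blocked, stay at (x=4, y=8)
  D (down): blocked, stay at (x=4, y=8)
Final: (x=4, y=8)

Answer: Final position: (x=4, y=8)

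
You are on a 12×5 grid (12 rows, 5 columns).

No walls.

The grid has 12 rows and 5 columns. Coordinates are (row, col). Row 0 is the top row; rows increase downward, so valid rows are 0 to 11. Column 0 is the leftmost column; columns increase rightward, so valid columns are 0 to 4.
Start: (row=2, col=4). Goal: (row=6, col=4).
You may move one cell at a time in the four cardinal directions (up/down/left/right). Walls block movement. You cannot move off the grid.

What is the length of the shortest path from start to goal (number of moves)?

BFS from (row=2, col=4) until reaching (row=6, col=4):
  Distance 0: (row=2, col=4)
  Distance 1: (row=1, col=4), (row=2, col=3), (row=3, col=4)
  Distance 2: (row=0, col=4), (row=1, col=3), (row=2, col=2), (row=3, col=3), (row=4, col=4)
  Distance 3: (row=0, col=3), (row=1, col=2), (row=2, col=1), (row=3, col=2), (row=4, col=3), (row=5, col=4)
  Distance 4: (row=0, col=2), (row=1, col=1), (row=2, col=0), (row=3, col=1), (row=4, col=2), (row=5, col=3), (row=6, col=4)  <- goal reached here
One shortest path (4 moves): (row=2, col=4) -> (row=3, col=4) -> (row=4, col=4) -> (row=5, col=4) -> (row=6, col=4)

Answer: Shortest path length: 4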